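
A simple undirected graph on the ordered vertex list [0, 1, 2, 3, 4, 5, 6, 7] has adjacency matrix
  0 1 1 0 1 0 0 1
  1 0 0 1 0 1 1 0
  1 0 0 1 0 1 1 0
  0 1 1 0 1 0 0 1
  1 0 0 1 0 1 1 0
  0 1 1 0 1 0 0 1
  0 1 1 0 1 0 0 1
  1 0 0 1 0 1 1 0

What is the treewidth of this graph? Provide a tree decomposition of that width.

Treewidth 4.
One optimal decomposition is:
Bags: B1 = {0, 3, 5, 6, 7}  B2 = {0, 1, 3, 5, 6}  B3 = {0, 2, 3, 5, 6}  B4 = {0, 3, 4, 5, 6}
Tree: B1–B2, B2–B3, B3–B4

The largest bag has 5 vertices, giving width 4; this decomposition certifies tw(G) ≤ 4. For the lower bound: the 5 vertex sets {5,7}, {1,6}, {0,2}, {3}, {4} are disjoint, each induces a connected subgraph, and every pair is joined by at least one edge of G. Contracting each set to a single vertex therefore yields K_{5} as a minor, and since treewidth is minor-monotone, tw(G) ≥ tw(K_{5}) = 4. Combining the bounds, tw(G) = 4.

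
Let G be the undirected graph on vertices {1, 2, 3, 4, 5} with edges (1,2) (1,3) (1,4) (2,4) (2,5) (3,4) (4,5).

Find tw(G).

2

A width-2 tree decomposition is:
Bags: B1 = {2, 4, 5}  B2 = {1, 2, 4}  B3 = {1, 3, 4}
Tree: B1–B2, B2–B3
Every bag has size at most 3, so the width is 3 − 1 = 2 and tw(G) ≤ 2. On the other hand G contains the 3-clique {1, 2, 4}. A clique must lie in a single bag of any decomposition, so no decomposition can have width below 2. Therefore the treewidth is 2.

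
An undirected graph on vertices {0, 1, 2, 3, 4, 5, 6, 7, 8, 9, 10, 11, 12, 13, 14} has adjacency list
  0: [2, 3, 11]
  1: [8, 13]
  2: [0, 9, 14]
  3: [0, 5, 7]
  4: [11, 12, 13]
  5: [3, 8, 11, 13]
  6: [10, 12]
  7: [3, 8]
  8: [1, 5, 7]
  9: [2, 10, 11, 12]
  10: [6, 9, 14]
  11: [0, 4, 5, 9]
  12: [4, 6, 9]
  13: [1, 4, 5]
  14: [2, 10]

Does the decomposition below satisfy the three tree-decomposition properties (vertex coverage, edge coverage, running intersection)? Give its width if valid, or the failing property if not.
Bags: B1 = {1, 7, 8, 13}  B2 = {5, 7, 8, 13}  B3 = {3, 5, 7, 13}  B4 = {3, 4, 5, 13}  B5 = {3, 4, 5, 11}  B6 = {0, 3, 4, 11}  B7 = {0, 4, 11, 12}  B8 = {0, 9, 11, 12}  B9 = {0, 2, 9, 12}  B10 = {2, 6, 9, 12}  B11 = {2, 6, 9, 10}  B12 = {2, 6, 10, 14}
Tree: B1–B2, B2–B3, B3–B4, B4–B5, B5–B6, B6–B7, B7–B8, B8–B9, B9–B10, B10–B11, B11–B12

Yes; width 3.

Vertex coverage: the bags together contain {0, 1, 2, 3, 4, 5, 6, 7, 8, 9, 10, 11, 12, 13, 14}, the full vertex set. Edge coverage: each edge of G has both endpoints in at least one bag. Running intersection: for every vertex, the bags containing it form a connected subtree. All three properties hold, so this is a valid tree decomposition of width max|bag| − 1 = 3, and hence tw(G) ≤ 3.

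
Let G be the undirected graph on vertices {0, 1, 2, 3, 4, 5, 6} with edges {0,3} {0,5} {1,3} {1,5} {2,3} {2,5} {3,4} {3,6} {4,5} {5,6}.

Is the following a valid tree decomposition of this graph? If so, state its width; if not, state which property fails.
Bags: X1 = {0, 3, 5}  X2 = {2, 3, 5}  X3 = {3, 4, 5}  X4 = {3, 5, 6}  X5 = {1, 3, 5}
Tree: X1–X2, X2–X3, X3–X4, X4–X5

Yes; width 2.

Vertex coverage: the bags together contain {0, 1, 2, 3, 4, 5, 6}, the full vertex set. Edge coverage: each edge of G has both endpoints in at least one bag. Running intersection: for every vertex, the bags containing it form a connected subtree. All three properties hold, so this is a valid tree decomposition of width max|bag| − 1 = 2, and hence tw(G) ≤ 2.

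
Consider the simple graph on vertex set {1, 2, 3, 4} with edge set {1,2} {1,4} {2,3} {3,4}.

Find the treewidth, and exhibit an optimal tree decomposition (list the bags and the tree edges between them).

Each bag holds 3 vertices, so the decomposition has width 2, which upper-bounds the treewidth. For the lower bound, G contains the cycle 1–2–3–4–1, so G is not a forest; only forests have treewidth ≤ 1, hence tw(G) ≥ 2. Combining the bounds, tw(G) = 2.

Treewidth 2.
Bags: B1 = {1, 2, 3}  B2 = {1, 3, 4}
Tree: B1–B2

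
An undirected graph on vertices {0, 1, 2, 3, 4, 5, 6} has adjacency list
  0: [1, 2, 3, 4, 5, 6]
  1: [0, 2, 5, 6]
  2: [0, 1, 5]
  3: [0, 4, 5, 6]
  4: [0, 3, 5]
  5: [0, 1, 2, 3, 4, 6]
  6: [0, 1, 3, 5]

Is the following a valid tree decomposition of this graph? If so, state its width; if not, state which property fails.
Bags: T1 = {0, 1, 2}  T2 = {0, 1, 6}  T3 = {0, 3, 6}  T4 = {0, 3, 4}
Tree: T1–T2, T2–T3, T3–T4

A tree decomposition must satisfy three properties: every vertex lies in some bag; for every edge, both endpoints lie together in some bag; and for every vertex, the bags containing it form a connected subtree. Here vertex 5 appears in no bag, so the decomposition is invalid.

No — vertex 5 appears in no bag.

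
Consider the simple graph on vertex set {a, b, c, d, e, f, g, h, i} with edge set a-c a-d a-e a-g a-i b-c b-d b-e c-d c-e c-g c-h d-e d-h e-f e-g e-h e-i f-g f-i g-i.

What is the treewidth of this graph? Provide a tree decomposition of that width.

Treewidth 3.
One optimal decomposition is:
Bags: B1 = {a, c, d, e}  B2 = {c, d, e, h}  B3 = {b, c, d, e}  B4 = {a, c, e, g}  B5 = {a, e, g, i}  B6 = {e, f, g, i}
Tree: B1–B2, B1–B3, B1–B4, B4–B5, B5–B6

Each bag holds 4 vertices, so the decomposition has width 3, which upper-bounds the treewidth. For the lower bound, the 4 vertices {c, d, e, h} are pairwise adjacent, and any tree decomposition puts a clique entirely inside one bag — forcing width ≥ 3. The upper and lower bounds meet at 3, so that is the treewidth.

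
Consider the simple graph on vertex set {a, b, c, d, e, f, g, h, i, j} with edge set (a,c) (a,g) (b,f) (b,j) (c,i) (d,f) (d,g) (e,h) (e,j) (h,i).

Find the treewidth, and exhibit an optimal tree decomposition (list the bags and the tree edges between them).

Treewidth 2.
One optimal decomposition is:
Bags: B1 = {c, h, i}  B2 = {c, e, h}  B3 = {c, e, j}  B4 = {b, c, j}  B5 = {b, c, f}  B6 = {c, d, f}  B7 = {c, d, g}  B8 = {a, c, g}
Tree: B1–B2, B2–B3, B3–B4, B4–B5, B5–B6, B6–B7, B7–B8

The largest bag has 3 vertices, giving width 2; this decomposition certifies tw(G) ≤ 2. Since c–i–h–e–j–b–f–d–g–a–c is a cycle in G, G is not acyclic. Forests are exactly the graphs of treewidth ≤ 1, so tw(G) ≥ 2. The upper and lower bounds meet at 2, so that is the treewidth.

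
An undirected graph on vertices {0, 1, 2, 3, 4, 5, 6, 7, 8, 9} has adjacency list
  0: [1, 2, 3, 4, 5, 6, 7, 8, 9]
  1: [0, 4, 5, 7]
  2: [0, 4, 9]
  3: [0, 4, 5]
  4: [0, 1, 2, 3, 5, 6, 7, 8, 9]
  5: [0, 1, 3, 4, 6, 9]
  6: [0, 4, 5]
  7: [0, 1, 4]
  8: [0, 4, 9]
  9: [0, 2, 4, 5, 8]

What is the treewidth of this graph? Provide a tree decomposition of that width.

Treewidth 3.
Bags: B1 = {0, 4, 5, 6}  B2 = {0, 4, 5, 9}  B3 = {0, 2, 4, 9}  B4 = {0, 1, 4, 5}  B5 = {0, 1, 4, 7}  B6 = {0, 4, 8, 9}  B7 = {0, 3, 4, 5}
Tree: B1–B2, B2–B3, B1–B4, B4–B5, B2–B6, B1–B7

The largest bag has 4 vertices, giving width 3; this decomposition certifies tw(G) ≤ 3. Conversely, {0, 4, 8, 9} is a clique of size 4, and the vertices of any clique must share a bag in every tree decomposition; so some bag has ≥ 4 vertices and tw(G) ≥ 3. The upper and lower bounds meet at 3, so that is the treewidth.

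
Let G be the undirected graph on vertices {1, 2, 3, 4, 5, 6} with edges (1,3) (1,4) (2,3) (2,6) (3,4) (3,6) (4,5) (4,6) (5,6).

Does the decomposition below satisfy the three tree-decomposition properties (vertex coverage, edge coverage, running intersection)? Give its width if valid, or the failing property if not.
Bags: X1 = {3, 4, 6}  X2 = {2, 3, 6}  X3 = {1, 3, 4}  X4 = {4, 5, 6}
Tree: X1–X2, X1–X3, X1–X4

Yes; width 2.

Checking the three conditions: (i) the bags cover all of {1, 2, 3, 4, 5, 6}; (ii) for each edge, some bag contains both endpoints; (iii) the bags containing any fixed vertex form a subtree. All hold, so the decomposition is valid with width 3 − 1 = 2.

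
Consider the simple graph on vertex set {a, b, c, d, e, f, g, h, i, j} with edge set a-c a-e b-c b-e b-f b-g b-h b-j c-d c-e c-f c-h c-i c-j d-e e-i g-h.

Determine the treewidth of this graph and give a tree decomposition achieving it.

Each bag holds 3 vertices, so the decomposition has width 2, which upper-bounds the treewidth. On the other hand G contains the 3-clique {b, g, h}. A clique must lie in a single bag of any decomposition, so no decomposition can have width below 2. Therefore the treewidth is 2.

Treewidth 2.
One optimal decomposition is:
Bags: B1 = {b, c, j}  B2 = {b, c, f}  B3 = {b, c, e}  B4 = {a, c, e}  B5 = {b, c, h}  B6 = {c, d, e}  B7 = {b, g, h}  B8 = {c, e, i}
Tree: B1–B2, B2–B3, B3–B4, B2–B5, B4–B6, B5–B7, B6–B8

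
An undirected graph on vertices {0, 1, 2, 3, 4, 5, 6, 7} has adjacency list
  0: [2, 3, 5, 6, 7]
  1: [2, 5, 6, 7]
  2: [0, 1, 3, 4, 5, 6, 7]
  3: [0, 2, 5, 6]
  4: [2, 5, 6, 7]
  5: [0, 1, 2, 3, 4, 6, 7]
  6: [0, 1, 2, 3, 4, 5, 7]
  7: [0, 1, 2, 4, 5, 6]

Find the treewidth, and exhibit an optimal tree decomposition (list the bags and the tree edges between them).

Each bag holds 5 vertices, so the decomposition has width 4, which upper-bounds the treewidth. On the other hand G contains the 5-clique {0, 2, 3, 5, 6}. A clique must lie in a single bag of any decomposition, so no decomposition can have width below 4. Hence tw(G) = 4 exactly.

Treewidth 4.
One such decomposition:
Bags: B1 = {0, 2, 5, 6, 7}  B2 = {1, 2, 5, 6, 7}  B3 = {2, 4, 5, 6, 7}  B4 = {0, 2, 3, 5, 6}
Tree: B1–B2, B2–B3, B1–B4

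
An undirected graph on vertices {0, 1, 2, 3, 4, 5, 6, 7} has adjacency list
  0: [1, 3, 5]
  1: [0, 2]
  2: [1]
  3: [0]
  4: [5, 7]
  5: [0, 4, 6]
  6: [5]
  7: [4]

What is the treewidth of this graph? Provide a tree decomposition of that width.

Every bag has size at most 2, so the width is 2 − 1 = 1 and tw(G) ≤ 1. Any graph with an edge has treewidth ≥ 1, and G has the edge 5–0. The upper and lower bounds meet at 1, so that is the treewidth.

Treewidth 1.
Bags: B1 = {0, 5}  B2 = {5, 6}  B3 = {0, 1}  B4 = {1, 2}  B5 = {0, 3}  B6 = {4, 5}  B7 = {4, 7}
Tree: B1–B2, B1–B3, B3–B4, B3–B5, B2–B6, B6–B7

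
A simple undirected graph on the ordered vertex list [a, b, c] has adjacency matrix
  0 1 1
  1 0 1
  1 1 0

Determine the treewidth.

2

A width-2 tree decomposition is:
Bags: B1 = {a, b, c}
Tree: (single bag)
With just one bag of size 3, the width is 3 − 1 = 2, so tw(G) ≤ 2. Conversely, {a, b, c} is a clique of size 3, and the vertices of any clique must share a bag in every tree decomposition; so some bag has ≥ 3 vertices and tw(G) ≥ 2. The upper and lower bounds meet at 2, so that is the treewidth.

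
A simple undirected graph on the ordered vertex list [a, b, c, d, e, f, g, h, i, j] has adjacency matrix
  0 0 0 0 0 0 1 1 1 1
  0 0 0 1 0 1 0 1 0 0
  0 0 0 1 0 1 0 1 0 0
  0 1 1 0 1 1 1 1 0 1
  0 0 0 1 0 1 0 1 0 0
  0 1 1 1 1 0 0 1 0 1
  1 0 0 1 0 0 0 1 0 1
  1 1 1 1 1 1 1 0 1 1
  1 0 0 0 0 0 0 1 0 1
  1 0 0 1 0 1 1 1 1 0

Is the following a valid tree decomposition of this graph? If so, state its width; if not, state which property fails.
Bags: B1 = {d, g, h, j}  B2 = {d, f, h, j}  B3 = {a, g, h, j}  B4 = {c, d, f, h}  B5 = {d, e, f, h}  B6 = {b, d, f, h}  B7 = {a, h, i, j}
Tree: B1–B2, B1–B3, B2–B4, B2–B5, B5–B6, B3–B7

Every vertex of G appears in some bag (union = {a, b, c, d, e, f, g, h, i, j}); every edge is covered by a bag; and for each vertex v the set of bags containing v is connected in the bag tree. The decomposition is therefore valid. The largest bag has 4 vertices, so the width is 3.

Yes; width 3.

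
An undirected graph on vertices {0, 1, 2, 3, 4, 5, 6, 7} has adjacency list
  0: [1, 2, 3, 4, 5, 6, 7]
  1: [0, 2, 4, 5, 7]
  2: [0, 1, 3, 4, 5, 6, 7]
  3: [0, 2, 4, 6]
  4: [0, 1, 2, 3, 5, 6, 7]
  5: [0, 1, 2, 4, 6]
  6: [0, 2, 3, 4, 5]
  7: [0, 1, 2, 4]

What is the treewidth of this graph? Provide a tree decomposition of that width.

Each bag holds 5 vertices, so the decomposition has width 4, which upper-bounds the treewidth. For the lower bound, the 5 vertices {0, 1, 2, 4, 5} are pairwise adjacent, and any tree decomposition puts a clique entirely inside one bag — forcing width ≥ 4. The upper and lower bounds meet at 4, so that is the treewidth.

Treewidth 4.
One optimal decomposition is:
Bags: B1 = {0, 2, 4, 5, 6}  B2 = {0, 2, 3, 4, 6}  B3 = {0, 1, 2, 4, 5}  B4 = {0, 1, 2, 4, 7}
Tree: B1–B2, B1–B3, B3–B4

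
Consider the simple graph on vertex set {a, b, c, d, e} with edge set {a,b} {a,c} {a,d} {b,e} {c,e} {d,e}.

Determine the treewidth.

2

A width-2 tree decomposition is:
Bags: B1 = {a, d, e}  B2 = {a, b, e}  B3 = {a, c, e}
Tree: B1–B2, B2–B3
Every bag has size at most 3, so the width is 3 − 1 = 2 and tw(G) ≤ 2. Since e–d–a–b–e is a cycle in G, G is not acyclic. Forests are exactly the graphs of treewidth ≤ 1, so tw(G) ≥ 2. Hence tw(G) = 2 exactly.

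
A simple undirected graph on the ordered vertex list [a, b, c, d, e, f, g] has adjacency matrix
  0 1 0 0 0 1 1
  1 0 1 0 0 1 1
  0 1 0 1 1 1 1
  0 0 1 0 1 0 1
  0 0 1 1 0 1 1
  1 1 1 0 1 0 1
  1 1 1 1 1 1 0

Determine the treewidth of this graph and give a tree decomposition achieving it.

Every bag has size at most 4, so the width is 4 − 1 = 3 and tw(G) ≤ 3. Conversely, {c, d, e, g} is a clique of size 4, and the vertices of any clique must share a bag in every tree decomposition; so some bag has ≥ 4 vertices and tw(G) ≥ 3. Hence tw(G) = 3 exactly.

Treewidth 3.
One optimal decomposition is:
Bags: B1 = {c, e, f, g}  B2 = {c, d, e, g}  B3 = {b, c, f, g}  B4 = {a, b, f, g}
Tree: B1–B2, B1–B3, B3–B4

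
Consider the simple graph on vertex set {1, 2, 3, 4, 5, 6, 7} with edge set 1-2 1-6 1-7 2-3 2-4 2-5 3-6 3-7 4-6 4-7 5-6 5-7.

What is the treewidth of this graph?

3

A width-3 tree decomposition is:
Bags: B1 = {1, 2, 6, 7}  B2 = {2, 5, 6, 7}  B3 = {2, 3, 6, 7}  B4 = {2, 4, 6, 7}
Tree: B1–B2, B2–B3, B3–B4
The largest bag has 4 vertices, giving width 3; this decomposition certifies tw(G) ≤ 3. For the lower bound: the 4 vertex sets {1,6}, {5,7}, {2}, {3} are disjoint, each induces a connected subgraph, and every pair is joined by at least one edge of G. Contracting each set to a single vertex therefore yields K_{4} as a minor, and since treewidth is minor-monotone, tw(G) ≥ tw(K_{4}) = 3. The upper and lower bounds meet at 3, so that is the treewidth.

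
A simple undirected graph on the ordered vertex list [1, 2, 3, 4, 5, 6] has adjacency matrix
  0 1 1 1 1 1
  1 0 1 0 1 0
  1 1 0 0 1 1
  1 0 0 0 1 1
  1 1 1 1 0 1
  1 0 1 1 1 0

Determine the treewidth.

A width-3 tree decomposition is:
Bags: B1 = {1, 2, 3, 5}  B2 = {1, 3, 5, 6}  B3 = {1, 4, 5, 6}
Tree: B1–B2, B2–B3
Each bag holds 4 vertices, so the decomposition has width 3, which upper-bounds the treewidth. For the lower bound, the 4 vertices {1, 2, 3, 5} are pairwise adjacent, and any tree decomposition puts a clique entirely inside one bag — forcing width ≥ 3. The upper and lower bounds meet at 3, so that is the treewidth.

3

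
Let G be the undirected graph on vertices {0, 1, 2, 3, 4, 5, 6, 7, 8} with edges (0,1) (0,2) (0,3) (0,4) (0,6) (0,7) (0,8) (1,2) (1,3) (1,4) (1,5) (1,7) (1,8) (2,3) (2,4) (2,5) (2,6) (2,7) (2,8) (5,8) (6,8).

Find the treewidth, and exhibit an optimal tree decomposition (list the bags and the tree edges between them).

Treewidth 3.
One such decomposition:
Bags: B1 = {0, 1, 2, 7}  B2 = {0, 1, 2, 4}  B3 = {0, 1, 2, 8}  B4 = {0, 1, 2, 3}  B5 = {0, 2, 6, 8}  B6 = {1, 2, 5, 8}
Tree: B1–B2, B1–B3, B2–B4, B3–B5, B3–B6

The largest bag has 4 vertices, giving width 3; this decomposition certifies tw(G) ≤ 3. For the lower bound, the 4 vertices {0, 1, 2, 8} are pairwise adjacent, and any tree decomposition puts a clique entirely inside one bag — forcing width ≥ 3. The upper and lower bounds meet at 3, so that is the treewidth.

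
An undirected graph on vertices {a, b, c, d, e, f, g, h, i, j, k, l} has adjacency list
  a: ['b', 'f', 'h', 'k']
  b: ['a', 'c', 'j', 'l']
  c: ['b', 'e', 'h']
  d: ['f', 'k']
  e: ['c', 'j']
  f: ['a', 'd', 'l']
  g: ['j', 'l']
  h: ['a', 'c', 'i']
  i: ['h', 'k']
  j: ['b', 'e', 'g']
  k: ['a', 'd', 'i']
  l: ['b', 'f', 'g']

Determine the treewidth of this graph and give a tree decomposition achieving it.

Treewidth 3.
One such decomposition:
Bags: B1 = {e, g, j, l}  B2 = {b, e, j, l}  B3 = {b, c, e, l}  B4 = {b, c, f, l}  B5 = {a, b, c, f}  B6 = {a, c, f, h}  B7 = {a, d, f, h}  B8 = {a, d, h, k}  B9 = {d, h, i, k}
Tree: B1–B2, B2–B3, B3–B4, B4–B5, B5–B6, B6–B7, B7–B8, B8–B9

The largest bag has 4 vertices, giving width 3; this decomposition certifies tw(G) ≤ 3. For the lower bound: the 4 vertex sets {e,g,j}, {l}, {b}, {a,c,f,h} are disjoint, each induces a connected subgraph, and every pair is joined by at least one edge of G. Contracting each set to a single vertex therefore yields K_{4} as a minor, and since treewidth is minor-monotone, tw(G) ≥ tw(K_{4}) = 3. The upper and lower bounds meet at 3, so that is the treewidth.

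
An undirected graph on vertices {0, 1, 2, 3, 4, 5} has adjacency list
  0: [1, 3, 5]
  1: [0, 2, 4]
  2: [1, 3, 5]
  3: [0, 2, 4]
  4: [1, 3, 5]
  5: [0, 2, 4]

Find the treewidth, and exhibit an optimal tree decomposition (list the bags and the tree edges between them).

Treewidth 3.
One optimal decomposition is:
Bags: B1 = {1, 3, 4, 5}  B2 = {1, 2, 3, 5}  B3 = {0, 1, 3, 5}
Tree: B1–B2, B2–B3

The largest bag has 4 vertices, giving width 3; this decomposition certifies tw(G) ≤ 3. For the lower bound: the 4 vertex sets {1,4}, {2,3}, {5}, {0} are disjoint, each induces a connected subgraph, and every pair is joined by at least one edge of G. Contracting each set to a single vertex therefore yields K_{4} as a minor, and since treewidth is minor-monotone, tw(G) ≥ tw(K_{4}) = 3. Combining the bounds, tw(G) = 3.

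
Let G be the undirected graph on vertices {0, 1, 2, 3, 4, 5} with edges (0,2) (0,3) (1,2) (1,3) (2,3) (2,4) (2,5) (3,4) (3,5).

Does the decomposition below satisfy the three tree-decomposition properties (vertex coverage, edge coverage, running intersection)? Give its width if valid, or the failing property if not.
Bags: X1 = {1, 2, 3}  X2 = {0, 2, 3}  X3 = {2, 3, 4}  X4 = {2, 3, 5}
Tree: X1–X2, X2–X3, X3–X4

Yes; width 2.

Every vertex of G appears in some bag (union = {0, 1, 2, 3, 4, 5}); every edge is covered by a bag; and for each vertex v the set of bags containing v is connected in the bag tree. The decomposition is therefore valid. The largest bag has 3 vertices, so the width is 2.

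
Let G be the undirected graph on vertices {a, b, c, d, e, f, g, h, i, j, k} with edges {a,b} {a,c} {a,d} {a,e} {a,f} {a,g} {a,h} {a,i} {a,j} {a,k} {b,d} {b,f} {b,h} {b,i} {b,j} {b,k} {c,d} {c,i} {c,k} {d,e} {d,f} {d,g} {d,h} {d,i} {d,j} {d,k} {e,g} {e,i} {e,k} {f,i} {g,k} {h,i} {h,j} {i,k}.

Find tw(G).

4

A width-4 tree decomposition is:
Bags: B1 = {a, b, d, h, i}  B2 = {a, b, d, i, k}  B3 = {a, b, d, h, j}  B4 = {a, b, d, f, i}  B5 = {a, c, d, i, k}  B6 = {a, d, e, i, k}  B7 = {a, d, e, g, k}
Tree: B1–B2, B1–B3, B1–B4, B2–B5, B2–B6, B6–B7
The largest bag has 5 vertices, giving width 4; this decomposition certifies tw(G) ≤ 4. Conversely, {a, d, e, g, k} is a clique of size 5, and the vertices of any clique must share a bag in every tree decomposition; so some bag has ≥ 5 vertices and tw(G) ≥ 4. Therefore the treewidth is 4.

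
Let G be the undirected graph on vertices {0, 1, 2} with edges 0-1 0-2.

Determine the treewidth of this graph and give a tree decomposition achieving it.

Treewidth 1.
One such decomposition:
Bags: B1 = {0, 2}  B2 = {0, 1}
Tree: B1–B2

Every bag has size at most 2, so the width is 2 − 1 = 1 and tw(G) ≤ 1. G has an edge, so its treewidth is at least 1. The upper and lower bounds meet at 1, so that is the treewidth.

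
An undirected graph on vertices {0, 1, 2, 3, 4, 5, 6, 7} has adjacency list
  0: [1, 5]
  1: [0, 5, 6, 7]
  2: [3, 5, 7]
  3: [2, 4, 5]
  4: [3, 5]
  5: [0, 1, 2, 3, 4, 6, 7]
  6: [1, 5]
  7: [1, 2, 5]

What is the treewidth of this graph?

2

A width-2 tree decomposition is:
Bags: B1 = {1, 5, 7}  B2 = {2, 5, 7}  B3 = {0, 1, 5}  B4 = {2, 3, 5}  B5 = {1, 5, 6}  B6 = {3, 4, 5}
Tree: B1–B2, B1–B3, B2–B4, B1–B5, B4–B6
Every bag has size at most 3, so the width is 3 − 1 = 2 and tw(G) ≤ 2. On the other hand G contains the 3-clique {0, 1, 5}. A clique must lie in a single bag of any decomposition, so no decomposition can have width below 2. The upper and lower bounds meet at 2, so that is the treewidth.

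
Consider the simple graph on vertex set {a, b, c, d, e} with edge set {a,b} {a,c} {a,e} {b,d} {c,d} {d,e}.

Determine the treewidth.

A width-2 tree decomposition is:
Bags: B1 = {a, b, d}  B2 = {a, d, e}  B3 = {a, c, d}
Tree: B1–B2, B2–B3
Every bag has size at most 3, so the width is 3 − 1 = 2 and tw(G) ≤ 2. For the lower bound, G contains the cycle b–a–e–d–b, so G is not a forest; only forests have treewidth ≤ 1, hence tw(G) ≥ 2. Hence tw(G) = 2 exactly.

2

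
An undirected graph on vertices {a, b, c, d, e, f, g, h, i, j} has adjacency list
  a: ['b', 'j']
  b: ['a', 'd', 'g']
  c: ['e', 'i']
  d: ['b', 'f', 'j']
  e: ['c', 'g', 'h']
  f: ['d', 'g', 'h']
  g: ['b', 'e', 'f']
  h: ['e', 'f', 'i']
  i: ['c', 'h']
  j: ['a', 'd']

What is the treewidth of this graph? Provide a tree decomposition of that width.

Treewidth 2.
Bags: B1 = {a, d, j}  B2 = {a, b, d}  B3 = {b, d, f}  B4 = {b, f, g}  B5 = {f, g, h}  B6 = {e, g, h}  B7 = {e, h, i}  B8 = {c, e, i}
Tree: B1–B2, B2–B3, B3–B4, B4–B5, B5–B6, B6–B7, B7–B8

Each bag holds 3 vertices, so the decomposition has width 2, which upper-bounds the treewidth. Since j–a–b–d–j is a cycle in G, G is not acyclic. Forests are exactly the graphs of treewidth ≤ 1, so tw(G) ≥ 2. Therefore the treewidth is 2.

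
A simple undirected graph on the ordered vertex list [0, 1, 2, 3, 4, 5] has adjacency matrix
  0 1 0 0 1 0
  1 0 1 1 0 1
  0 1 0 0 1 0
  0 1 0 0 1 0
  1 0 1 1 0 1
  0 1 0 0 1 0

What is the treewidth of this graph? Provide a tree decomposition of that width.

Treewidth 2.
One optimal decomposition is:
Bags: B1 = {1, 3, 4}  B2 = {1, 2, 4}  B3 = {1, 4, 5}  B4 = {0, 1, 4}
Tree: B1–B2, B2–B3, B3–B4

The largest bag has 3 vertices, giving width 2; this decomposition certifies tw(G) ≤ 2. The edges 1–3–4–2–1 form a cycle, so G is not a tree and its treewidth is at least 2. Therefore the treewidth is 2.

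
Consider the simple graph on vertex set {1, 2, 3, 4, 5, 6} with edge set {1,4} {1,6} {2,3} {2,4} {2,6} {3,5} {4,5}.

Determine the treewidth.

2

A width-2 tree decomposition is:
Bags: B1 = {2, 3, 5}  B2 = {2, 4, 5}  B3 = {2, 4, 6}  B4 = {1, 4, 6}
Tree: B1–B2, B2–B3, B3–B4
Each bag holds 3 vertices, so the decomposition has width 2, which upper-bounds the treewidth. The edges 3–5–4–2–3 form a cycle, so G is not a tree and its treewidth is at least 2. Hence tw(G) = 2 exactly.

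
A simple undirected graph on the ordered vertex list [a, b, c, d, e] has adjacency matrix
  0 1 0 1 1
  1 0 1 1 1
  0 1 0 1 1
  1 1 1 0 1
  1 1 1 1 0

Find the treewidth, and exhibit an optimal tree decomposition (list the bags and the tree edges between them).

Each bag holds 4 vertices, so the decomposition has width 3, which upper-bounds the treewidth. On the other hand G contains the 4-clique {b, c, d, e}. A clique must lie in a single bag of any decomposition, so no decomposition can have width below 3. Combining the bounds, tw(G) = 3.

Treewidth 3.
One such decomposition:
Bags: B1 = {a, b, d, e}  B2 = {b, c, d, e}
Tree: B1–B2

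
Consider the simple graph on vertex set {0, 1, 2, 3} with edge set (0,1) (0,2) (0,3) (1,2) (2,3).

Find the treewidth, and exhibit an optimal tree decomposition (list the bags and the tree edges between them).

Treewidth 2.
One optimal decomposition is:
Bags: B1 = {0, 1, 2}  B2 = {0, 2, 3}
Tree: B1–B2

The largest bag has 3 vertices, giving width 2; this decomposition certifies tw(G) ≤ 2. Conversely, {0, 1, 2} is a clique of size 3, and the vertices of any clique must share a bag in every tree decomposition; so some bag has ≥ 3 vertices and tw(G) ≥ 2. The upper and lower bounds meet at 2, so that is the treewidth.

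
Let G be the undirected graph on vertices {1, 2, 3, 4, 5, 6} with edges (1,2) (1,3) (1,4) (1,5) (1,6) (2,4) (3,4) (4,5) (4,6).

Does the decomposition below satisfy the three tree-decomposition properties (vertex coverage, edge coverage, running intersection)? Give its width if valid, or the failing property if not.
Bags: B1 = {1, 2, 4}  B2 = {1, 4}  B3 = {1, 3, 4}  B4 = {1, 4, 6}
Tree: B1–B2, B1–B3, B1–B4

A tree decomposition must satisfy three properties: every vertex lies in some bag; for every edge, both endpoints lie together in some bag; and for every vertex, the bags containing it form a connected subtree. Here vertex 5 appears in no bag, so the decomposition is invalid.

No — vertex 5 appears in no bag.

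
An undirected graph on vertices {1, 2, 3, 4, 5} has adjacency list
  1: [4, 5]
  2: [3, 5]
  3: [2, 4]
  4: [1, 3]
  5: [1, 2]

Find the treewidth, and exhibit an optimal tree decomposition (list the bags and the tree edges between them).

Every bag has size at most 3, so the width is 3 − 1 = 2 and tw(G) ≤ 2. For the lower bound, G contains the cycle 5–2–3–4–1–5, so G is not a forest; only forests have treewidth ≤ 1, hence tw(G) ≥ 2. Therefore the treewidth is 2.

Treewidth 2.
One such decomposition:
Bags: B1 = {2, 3, 5}  B2 = {3, 4, 5}  B3 = {1, 4, 5}
Tree: B1–B2, B2–B3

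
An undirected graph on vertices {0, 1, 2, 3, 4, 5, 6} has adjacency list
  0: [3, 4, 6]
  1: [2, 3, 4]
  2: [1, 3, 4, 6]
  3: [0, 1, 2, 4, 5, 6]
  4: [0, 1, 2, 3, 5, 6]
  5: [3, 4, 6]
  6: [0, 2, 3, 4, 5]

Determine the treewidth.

A width-3 tree decomposition is:
Bags: B1 = {0, 3, 4, 6}  B2 = {3, 4, 5, 6}  B3 = {2, 3, 4, 6}  B4 = {1, 2, 3, 4}
Tree: B1–B2, B1–B3, B3–B4
Every bag has size at most 4, so the width is 4 − 1 = 3 and tw(G) ≤ 3. Conversely, {1, 2, 3, 4} is a clique of size 4, and the vertices of any clique must share a bag in every tree decomposition; so some bag has ≥ 4 vertices and tw(G) ≥ 3. The upper and lower bounds meet at 3, so that is the treewidth.

3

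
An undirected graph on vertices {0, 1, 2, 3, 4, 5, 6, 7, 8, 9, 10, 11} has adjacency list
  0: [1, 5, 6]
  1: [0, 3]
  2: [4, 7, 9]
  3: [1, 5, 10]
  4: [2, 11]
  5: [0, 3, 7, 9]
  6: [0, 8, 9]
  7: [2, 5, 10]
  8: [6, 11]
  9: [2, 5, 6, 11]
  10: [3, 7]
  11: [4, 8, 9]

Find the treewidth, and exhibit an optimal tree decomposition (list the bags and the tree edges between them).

Each bag holds 4 vertices, so the decomposition has width 3, which upper-bounds the treewidth. For the lower bound: the 4 vertex sets {4,8,11}, {6}, {9}, {0,2,5,7} are disjoint, each induces a connected subgraph, and every pair is joined by at least one edge of G. Contracting each set to a single vertex therefore yields K_{4} as a minor, and since treewidth is minor-monotone, tw(G) ≥ tw(K_{4}) = 3. Combining the bounds, tw(G) = 3.

Treewidth 3.
One optimal decomposition is:
Bags: B1 = {4, 6, 8, 11}  B2 = {4, 6, 9, 11}  B3 = {2, 4, 6, 9}  B4 = {0, 2, 6, 9}  B5 = {0, 2, 5, 9}  B6 = {0, 2, 5, 7}  B7 = {0, 1, 5, 7}  B8 = {1, 3, 5, 7}  B9 = {1, 3, 7, 10}
Tree: B1–B2, B2–B3, B3–B4, B4–B5, B5–B6, B6–B7, B7–B8, B8–B9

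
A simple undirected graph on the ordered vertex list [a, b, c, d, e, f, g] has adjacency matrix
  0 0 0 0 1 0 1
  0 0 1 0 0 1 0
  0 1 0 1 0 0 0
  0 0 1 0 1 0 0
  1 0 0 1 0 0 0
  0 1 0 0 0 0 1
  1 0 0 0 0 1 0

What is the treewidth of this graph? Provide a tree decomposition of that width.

Each bag holds 3 vertices, so the decomposition has width 2, which upper-bounds the treewidth. Since e–d–c–b–f–g–a–e is a cycle in G, G is not acyclic. Forests are exactly the graphs of treewidth ≤ 1, so tw(G) ≥ 2. Combining the bounds, tw(G) = 2.

Treewidth 2.
Bags: B1 = {c, d, e}  B2 = {b, c, e}  B3 = {b, e, f}  B4 = {e, f, g}  B5 = {a, e, g}
Tree: B1–B2, B2–B3, B3–B4, B4–B5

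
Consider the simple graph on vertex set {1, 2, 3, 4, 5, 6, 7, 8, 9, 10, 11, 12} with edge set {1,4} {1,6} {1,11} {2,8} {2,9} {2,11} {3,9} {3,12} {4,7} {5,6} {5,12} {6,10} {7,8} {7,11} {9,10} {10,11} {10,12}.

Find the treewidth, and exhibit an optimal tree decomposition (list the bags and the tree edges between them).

Treewidth 3.
One optimal decomposition is:
Bags: B1 = {2, 4, 7, 8}  B2 = {2, 4, 7, 11}  B3 = {1, 2, 4, 11}  B4 = {1, 2, 9, 11}  B5 = {1, 9, 10, 11}  B6 = {1, 6, 9, 10}  B7 = {3, 6, 9, 10}  B8 = {3, 6, 10, 12}  B9 = {3, 5, 6, 12}
Tree: B1–B2, B2–B3, B3–B4, B4–B5, B5–B6, B6–B7, B7–B8, B8–B9

Each bag holds 4 vertices, so the decomposition has width 3, which upper-bounds the treewidth. For the lower bound: the 4 vertex sets {4,7,8}, {2}, {11}, {1,6,9,10} are disjoint, each induces a connected subgraph, and every pair is joined by at least one edge of G. Contracting each set to a single vertex therefore yields K_{4} as a minor, and since treewidth is minor-monotone, tw(G) ≥ tw(K_{4}) = 3. The upper and lower bounds meet at 3, so that is the treewidth.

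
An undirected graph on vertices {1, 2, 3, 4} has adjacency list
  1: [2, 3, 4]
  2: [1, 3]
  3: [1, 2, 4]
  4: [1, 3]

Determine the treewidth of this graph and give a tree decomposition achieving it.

Every bag has size at most 3, so the width is 3 − 1 = 2 and tw(G) ≤ 2. Conversely, {1, 2, 3} is a clique of size 3, and the vertices of any clique must share a bag in every tree decomposition; so some bag has ≥ 3 vertices and tw(G) ≥ 2. Therefore the treewidth is 2.

Treewidth 2.
Bags: B1 = {1, 3, 4}  B2 = {1, 2, 3}
Tree: B1–B2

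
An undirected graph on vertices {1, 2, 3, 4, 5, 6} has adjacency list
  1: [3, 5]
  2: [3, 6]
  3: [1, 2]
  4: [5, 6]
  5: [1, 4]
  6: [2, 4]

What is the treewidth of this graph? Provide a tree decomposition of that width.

Each bag holds 3 vertices, so the decomposition has width 2, which upper-bounds the treewidth. The edges 5–4–6–2–3–1–5 form a cycle, so G is not a tree and its treewidth is at least 2. Combining the bounds, tw(G) = 2.

Treewidth 2.
One such decomposition:
Bags: B1 = {4, 5, 6}  B2 = {2, 5, 6}  B3 = {2, 3, 5}  B4 = {1, 3, 5}
Tree: B1–B2, B2–B3, B3–B4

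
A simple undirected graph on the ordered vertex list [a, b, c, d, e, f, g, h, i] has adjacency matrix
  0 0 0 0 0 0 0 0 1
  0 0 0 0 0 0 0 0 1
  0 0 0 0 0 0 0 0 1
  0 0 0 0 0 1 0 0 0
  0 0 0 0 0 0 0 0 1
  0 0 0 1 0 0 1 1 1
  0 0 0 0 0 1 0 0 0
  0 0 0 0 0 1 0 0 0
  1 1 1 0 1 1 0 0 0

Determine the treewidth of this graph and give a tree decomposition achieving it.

Each bag holds 2 vertices, so the decomposition has width 1, which upper-bounds the treewidth. G has an edge, so its treewidth is at least 1. Hence tw(G) = 1 exactly.

Treewidth 1.
Bags: B1 = {b, i}  B2 = {e, i}  B3 = {f, i}  B4 = {c, i}  B5 = {f, h}  B6 = {a, i}  B7 = {f, g}  B8 = {d, f}
Tree: B1–B2, B2–B3, B2–B4, B3–B5, B1–B6, B5–B7, B5–B8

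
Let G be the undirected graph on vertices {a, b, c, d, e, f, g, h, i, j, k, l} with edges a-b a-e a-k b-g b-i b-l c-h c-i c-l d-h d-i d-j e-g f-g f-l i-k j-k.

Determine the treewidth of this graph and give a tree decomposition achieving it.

Treewidth 3.
One such decomposition:
Bags: B1 = {d, h, j, k}  B2 = {d, h, i, k}  B3 = {c, h, i, k}  B4 = {a, c, i, k}  B5 = {a, b, c, i}  B6 = {a, b, c, l}  B7 = {a, b, e, l}  B8 = {b, e, g, l}  B9 = {e, f, g, l}
Tree: B1–B2, B2–B3, B3–B4, B4–B5, B5–B6, B6–B7, B7–B8, B8–B9

Each bag holds 4 vertices, so the decomposition has width 3, which upper-bounds the treewidth. For the lower bound: the 4 vertex sets {d,h,j}, {k}, {i}, {a,b,c,l} are disjoint, each induces a connected subgraph, and every pair is joined by at least one edge of G. Contracting each set to a single vertex therefore yields K_{4} as a minor, and since treewidth is minor-monotone, tw(G) ≥ tw(K_{4}) = 3. The upper and lower bounds meet at 3, so that is the treewidth.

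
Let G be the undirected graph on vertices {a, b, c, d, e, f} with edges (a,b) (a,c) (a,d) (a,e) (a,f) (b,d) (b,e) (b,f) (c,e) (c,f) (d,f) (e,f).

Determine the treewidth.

A width-3 tree decomposition is:
Bags: B1 = {a, c, e, f}  B2 = {a, b, e, f}  B3 = {a, b, d, f}
Tree: B1–B2, B2–B3
Every bag has size at most 4, so the width is 4 − 1 = 3 and tw(G) ≤ 3. On the other hand G contains the 4-clique {a, b, d, f}. A clique must lie in a single bag of any decomposition, so no decomposition can have width below 3. Combining the bounds, tw(G) = 3.

3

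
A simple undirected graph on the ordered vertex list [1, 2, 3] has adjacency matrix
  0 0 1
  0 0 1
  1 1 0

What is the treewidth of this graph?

A width-1 tree decomposition is:
Bags: B1 = {2, 3}  B2 = {1, 3}
Tree: B1–B2
Each bag holds 2 vertices, so the decomposition has width 1, which upper-bounds the treewidth. Since G has at least one edge (e.g. 2–3), it is not an edgeless graph, so tw(G) ≥ 1. Therefore the treewidth is 1.

1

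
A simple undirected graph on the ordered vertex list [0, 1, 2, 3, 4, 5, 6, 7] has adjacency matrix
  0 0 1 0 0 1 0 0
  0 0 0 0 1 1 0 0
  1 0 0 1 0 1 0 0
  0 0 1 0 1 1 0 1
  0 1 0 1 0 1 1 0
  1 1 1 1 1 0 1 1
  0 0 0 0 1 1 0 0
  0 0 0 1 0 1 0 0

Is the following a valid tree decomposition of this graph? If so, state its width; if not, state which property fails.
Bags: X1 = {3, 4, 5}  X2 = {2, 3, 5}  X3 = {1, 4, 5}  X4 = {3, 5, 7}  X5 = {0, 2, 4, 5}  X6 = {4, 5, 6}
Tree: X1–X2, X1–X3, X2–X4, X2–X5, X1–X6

No — bags containing vertex 4 are not connected in the tree.

A tree decomposition must satisfy three properties: every vertex lies in some bag; for every edge, both endpoints lie together in some bag; and for every vertex, the bags containing it form a connected subtree. Here bags containing vertex 4 are not connected in the tree, so the decomposition is invalid.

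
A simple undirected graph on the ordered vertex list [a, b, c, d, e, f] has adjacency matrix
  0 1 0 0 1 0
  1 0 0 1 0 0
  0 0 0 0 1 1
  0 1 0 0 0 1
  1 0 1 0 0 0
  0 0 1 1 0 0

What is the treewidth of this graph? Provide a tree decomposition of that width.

Each bag holds 3 vertices, so the decomposition has width 2, which upper-bounds the treewidth. Since d–f–c–e–a–b–d is a cycle in G, G is not acyclic. Forests are exactly the graphs of treewidth ≤ 1, so tw(G) ≥ 2. Combining the bounds, tw(G) = 2.

Treewidth 2.
Bags: B1 = {c, d, f}  B2 = {c, d, e}  B3 = {a, d, e}  B4 = {a, b, d}
Tree: B1–B2, B2–B3, B3–B4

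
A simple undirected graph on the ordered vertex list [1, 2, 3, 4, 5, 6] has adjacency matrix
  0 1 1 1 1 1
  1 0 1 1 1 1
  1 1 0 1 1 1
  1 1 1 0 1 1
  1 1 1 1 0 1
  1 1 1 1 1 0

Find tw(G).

5

A width-5 tree decomposition is:
Bags: B1 = {1, 2, 3, 4, 5, 6}
Tree: (single bag)
A single bag containing all 6 vertices is trivially a valid decomposition of width 5. For the lower bound, the 6 vertices {1, 2, 3, 4, 5, 6} are pairwise adjacent, and any tree decomposition puts a clique entirely inside one bag — forcing width ≥ 5. Therefore the treewidth is 5.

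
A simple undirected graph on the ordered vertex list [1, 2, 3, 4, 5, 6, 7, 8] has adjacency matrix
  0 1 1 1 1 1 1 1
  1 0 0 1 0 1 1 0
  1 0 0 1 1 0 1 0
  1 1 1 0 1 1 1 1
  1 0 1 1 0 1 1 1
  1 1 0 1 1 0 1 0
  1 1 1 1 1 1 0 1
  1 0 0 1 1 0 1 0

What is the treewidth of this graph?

A width-4 tree decomposition is:
Bags: B1 = {1, 4, 5, 6, 7}  B2 = {1, 4, 5, 7, 8}  B3 = {1, 3, 4, 5, 7}  B4 = {1, 2, 4, 6, 7}
Tree: B1–B2, B2–B3, B1–B4
The largest bag has 5 vertices, giving width 4; this decomposition certifies tw(G) ≤ 4. On the other hand G contains the 5-clique {1, 2, 4, 6, 7}. A clique must lie in a single bag of any decomposition, so no decomposition can have width below 4. Therefore the treewidth is 4.

4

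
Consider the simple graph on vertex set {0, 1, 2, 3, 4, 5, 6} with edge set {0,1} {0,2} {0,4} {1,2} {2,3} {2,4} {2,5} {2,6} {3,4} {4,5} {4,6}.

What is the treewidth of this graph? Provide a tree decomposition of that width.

Every bag has size at most 3, so the width is 3 − 1 = 2 and tw(G) ≤ 2. On the other hand G contains the 3-clique {0, 1, 2}. A clique must lie in a single bag of any decomposition, so no decomposition can have width below 2. The upper and lower bounds meet at 2, so that is the treewidth.

Treewidth 2.
One optimal decomposition is:
Bags: B1 = {0, 2, 4}  B2 = {2, 3, 4}  B3 = {0, 1, 2}  B4 = {2, 4, 5}  B5 = {2, 4, 6}
Tree: B1–B2, B1–B3, B2–B4, B2–B5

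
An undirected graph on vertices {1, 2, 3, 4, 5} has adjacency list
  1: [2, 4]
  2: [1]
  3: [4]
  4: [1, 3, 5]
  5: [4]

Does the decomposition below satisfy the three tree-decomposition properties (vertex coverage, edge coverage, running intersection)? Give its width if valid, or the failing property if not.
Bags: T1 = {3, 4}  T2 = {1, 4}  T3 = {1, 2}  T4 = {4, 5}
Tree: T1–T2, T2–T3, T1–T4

Yes; width 1.

Vertex coverage: the bags together contain {1, 2, 3, 4, 5}, the full vertex set. Edge coverage: each edge of G has both endpoints in at least one bag. Running intersection: for every vertex, the bags containing it form a connected subtree. All three properties hold, so this is a valid tree decomposition of width max|bag| − 1 = 1, and hence tw(G) ≤ 1.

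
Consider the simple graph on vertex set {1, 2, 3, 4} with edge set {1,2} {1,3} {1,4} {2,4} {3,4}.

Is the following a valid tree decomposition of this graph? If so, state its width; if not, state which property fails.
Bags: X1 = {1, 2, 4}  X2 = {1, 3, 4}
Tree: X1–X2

Yes; width 2.

Every vertex of G appears in some bag (union = {1, 2, 3, 4}); every edge is covered by a bag; and for each vertex v the set of bags containing v is connected in the bag tree. The decomposition is therefore valid. The largest bag has 3 vertices, so the width is 2.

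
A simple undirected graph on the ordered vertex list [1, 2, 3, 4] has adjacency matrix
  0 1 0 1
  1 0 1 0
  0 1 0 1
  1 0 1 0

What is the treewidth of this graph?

2

A width-2 tree decomposition is:
Bags: B1 = {1, 2, 3}  B2 = {1, 3, 4}
Tree: B1–B2
Each bag holds 3 vertices, so the decomposition has width 2, which upper-bounds the treewidth. Since 3–2–1–4–3 is a cycle in G, G is not acyclic. Forests are exactly the graphs of treewidth ≤ 1, so tw(G) ≥ 2. Combining the bounds, tw(G) = 2.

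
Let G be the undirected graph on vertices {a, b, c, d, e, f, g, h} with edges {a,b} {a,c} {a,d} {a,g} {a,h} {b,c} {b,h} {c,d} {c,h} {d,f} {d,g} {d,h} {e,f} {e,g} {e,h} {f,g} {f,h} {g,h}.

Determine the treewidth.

A width-3 tree decomposition is:
Bags: B1 = {a, d, g, h}  B2 = {d, f, g, h}  B3 = {a, c, d, h}  B4 = {e, f, g, h}  B5 = {a, b, c, h}
Tree: B1–B2, B1–B3, B2–B4, B3–B5
The largest bag has 4 vertices, giving width 3; this decomposition certifies tw(G) ≤ 3. On the other hand G contains the 4-clique {d, f, g, h}. A clique must lie in a single bag of any decomposition, so no decomposition can have width below 3. Hence tw(G) = 3 exactly.

3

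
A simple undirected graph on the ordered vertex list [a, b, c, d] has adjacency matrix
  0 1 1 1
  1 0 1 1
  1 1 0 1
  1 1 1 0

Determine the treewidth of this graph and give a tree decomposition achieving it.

Treewidth 3.
Bags: B1 = {a, b, c, d}
Tree: (single bag)

A single bag containing all 4 vertices is trivially a valid decomposition of width 3. On the other hand G contains the 4-clique {a, b, c, d}. A clique must lie in a single bag of any decomposition, so no decomposition can have width below 3. Therefore the treewidth is 3.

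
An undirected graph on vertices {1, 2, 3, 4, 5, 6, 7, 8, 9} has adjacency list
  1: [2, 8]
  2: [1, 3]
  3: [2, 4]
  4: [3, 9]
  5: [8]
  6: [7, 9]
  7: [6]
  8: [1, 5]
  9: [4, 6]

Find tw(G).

A width-1 tree decomposition is:
Bags: B1 = {5, 8}  B2 = {1, 8}  B3 = {1, 2}  B4 = {2, 3}  B5 = {3, 4}  B6 = {4, 9}  B7 = {6, 9}  B8 = {6, 7}
Tree: B1–B2, B2–B3, B3–B4, B4–B5, B5–B6, B6–B7, B7–B8
Every bag has size at most 2, so the width is 2 − 1 = 1 and tw(G) ≤ 1. Since G has at least one edge (e.g. 5–8), it is not an edgeless graph, so tw(G) ≥ 1. Hence tw(G) = 1 exactly.

1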